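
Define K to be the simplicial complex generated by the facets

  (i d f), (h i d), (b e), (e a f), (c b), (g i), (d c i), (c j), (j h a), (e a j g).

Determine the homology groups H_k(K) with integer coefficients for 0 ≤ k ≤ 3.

Fix the vertex order a < b < c < d < e < f < g < h < i < j and write every simplex with vertices in increasing order. Then dim K = 3 and the simplices of K are:

  0-simplices (10): a, b, c, d, e, f, g, h, i, j
  1-simplices (21): ae, af, ag, ah, aj, bc, be, cd, ci, cj, df, dh, di, ef, eg, ej, fi, gi, gj, hi, hj
  2-simplices (9): aef, aeg, aej, agj, ahj, cdi, dfi, dhi, egj
  3-simplices (1): aegj

giving chain groups C_0 ≅ Z^10, C_1 ≅ Z^21, C_2 ≅ Z^9, C_3 ≅ Z^1.

∂_1: C_1 → C_0 sends each edge [p,q] (with p < q) to q − p. For instance
  ∂bc = c − b.
The resulting 10×21 matrix has rank 9, and its Smith normal form has invariant factors (1,1,1,1,1,1,1,1,1).

∂_2: C_2 → C_1 maps a triangle to the signed sum of its edges. For instance
  ∂aej = ej − aj + ae,
  ∂cdi = di − ci + cd.
As a 21×9 matrix over Z this has rank 8, with invariant factors (1,1,1,1,1,1,1,1).

The boundary map ∂_3: C_3 → C_2 sends each 3-simplex σ to the alternating sum Σ_i (−1)^i (σ with its i-th vertex removed). For instance
  ∂aegj = egj − agj + aej − aeg.
As a 9×1 matrix over Z this has rank 1, with invariant factors (1).

Now H_k = ker ∂_k / im ∂_{k+1}, so:

  H_0: rank C_0 − rank ∂_1 = 10 − 9 = 1, and the invariant factors of ∂_1 are all 1, so H_0 ≅ Z.
  H_1: rank ker ∂_1 − rank ∂_2 = (21 − 9) − 8 = 4, and the invariant factors of ∂_2 are all 1, so H_1 ≅ Z^4.
  H_2: rank ker ∂_2 − rank ∂_3 = (9 − 8) − 1 = 0, and the invariant factors of ∂_3 are all 1, so H_2 ≅ 0.
  H_3: rank ker ∂_3 − rank ∂_4 = (1 − 1) − 0 = 0, and there is no ∂_4, so H_3 ≅ 0.

H_0 ≅ Z,  H_1 ≅ Z^4,  H_2 = 0,  H_3 = 0.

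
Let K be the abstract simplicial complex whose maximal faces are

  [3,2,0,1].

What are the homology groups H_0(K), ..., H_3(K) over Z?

Order the vertices as 0 < 1 < 2 < 3. Listing each simplex with vertices in this order, K has dimension 3 with simplices:

  0-simplices (4): [0], [1], [2], [3]
  1-simplices (6): [0,1], [0,2], [0,3], [1,2], [1,3], [2,3]
  2-simplices (4): [0,1,2], [0,1,3], [0,2,3], [1,2,3]
  3-simplices (1): [0,1,2,3]

giving chain groups C_0 ≅ Z^4, C_1 ≅ Z^6, C_2 ≅ Z^4, C_3 ≅ Z^1.

∂_1: C_1 → C_0 maps an edge to its endpoints' difference, ∂[p,q] = q − p. For instance
  ∂[1,2] = [2] − [1].
As a 4×6 matrix over Z this has rank 3, with invariant factors (1,1,1).

The boundary map ∂_2: C_2 → C_1 sends each 2-simplex [p,q,r] to [q,r] − [p,r] + [p,q]. For instance
  ∂[1,2,3] = [2,3] − [1,3] + [1,2],
  ∂[0,1,3] = [1,3] − [0,3] + [0,1].
As a 6×4 matrix over Z this has rank 3, with invariant factors (1,1,1).

Boundary ∂_3: C_3 → C_2 sends each 3-simplex σ to the alternating sum Σ_i (−1)^i (σ with its i-th vertex removed). For instance
  ∂[0,1,2,3] = [1,2,3] − [0,2,3] + [0,1,3] − [0,1,2].
As a 4×1 matrix over Z this has rank 1, with invariant factors (1).

Computing H_k = (kernel of ∂_k) / (image of ∂_{k+1}):

  H_0: rank C_0 − rank ∂_1 = 4 − 3 = 1, and the invariant factors of ∂_1 are all 1, so H_0 ≅ Z.
  H_1: rank ker ∂_1 − rank ∂_2 = (6 − 3) − 3 = 0, and the invariant factors of ∂_2 are all 1, so H_1 ≅ 0.
  H_2: rank ker ∂_2 − rank ∂_3 = (4 − 3) − 1 = 0, and the invariant factors of ∂_3 are all 1, so H_2 ≅ 0.
  H_3: rank ker ∂_3 − rank ∂_4 = (1 − 1) − 0 = 0, and there is no ∂_4, so H_3 ≅ 0.

H_0 ≅ Z,  H_1 = 0,  H_2 = 0,  H_3 = 0.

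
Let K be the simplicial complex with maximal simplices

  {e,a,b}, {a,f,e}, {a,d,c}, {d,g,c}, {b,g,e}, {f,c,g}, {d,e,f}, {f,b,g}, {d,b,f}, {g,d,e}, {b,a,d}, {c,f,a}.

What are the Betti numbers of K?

Fix the vertex order a < b < c < d < e < f < g and write every simplex with vertices in increasing order. Then dim K = 2 and the simplices of K are:

  0-simplices (7): a, b, c, d, e, f, g
  1-simplices (18): ab, ac, ad, ae, af, bd, be, bf, bg, cd, cf, cg, de, df, dg, ef, eg, fg
  2-simplices (12): abd, abe, acd, acf, aef, bdf, beg, bfg, cdg, cfg, def, deg

so the chain groups are C_0 ≅ Z^7, C_1 ≅ Z^18, C_2 ≅ Z^12.

∂_1: C_1 → C_0 is given by ∂[p,q] = [q] − [p].
The resulting 7×18 matrix has rank 6, and its Smith normal form has invariant factors (1,1,1,1,1,1).

Boundary ∂_2: C_2 → C_1 acts by ∂[p,q,r] = [q,r] − [p,r] + [p,q]. For instance
  ∂acd = cd − ad + ac,
  ∂abe = be − ae + ab.
This gives a 18×12 integer matrix of rank 12; reducing to Smith normal form yields diagonal entries (1,1,1,1,1,1,1,1,1,1,1,2).

Reading off H_k = ker ∂_k / im ∂_{k+1}:

  H_0: rank C_0 − rank ∂_1 = 7 − 6 = 1, and the invariant factors of ∂_1 are all 1, so H_0 = Z.
  H_1: rank ker ∂_1 − rank ∂_2 = (18 − 6) − 12 = 0, and ∂_2 has invariant factor 2 > 1, so H_1 = Z/2Z.
  H_2: rank ker ∂_2 − rank ∂_3 = (12 − 12) − 0 = 0, and there is no ∂_3, so H_2 = 0.

Hence the Betti numbers are b_0 = 1, b_1 = 0, b_2 = 0.

b_0 = 1, b_1 = 0, b_2 = 0.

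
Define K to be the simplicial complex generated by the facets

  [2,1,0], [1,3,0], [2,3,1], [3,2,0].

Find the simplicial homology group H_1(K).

H_1 = 0.

K has 4 vertices, 6 edges, 4 triangles.
rank ∂_1 = 3, rank ∂_2 = 3 ⇒ b_1 = 6 − 3 − 3 = 0; all invariant factors of ∂_2 are 1 so no torsion. So H_1 ≅ 0.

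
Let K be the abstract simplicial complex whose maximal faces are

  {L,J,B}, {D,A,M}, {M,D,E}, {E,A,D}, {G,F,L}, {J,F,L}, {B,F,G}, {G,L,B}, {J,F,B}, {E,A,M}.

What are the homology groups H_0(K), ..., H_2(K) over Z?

Order the vertices as A < B < D < E < F < G < J < L < M. Listing each simplex with vertices in this order, K has dimension 2 with simplices:

  0-simplices (9): A, B, D, E, F, G, J, L, M
  1-simplices (15): AD, AE, AM, BF, BG, BJ, BL, DE, DM, EM, FG, FJ, FL, GL, JL
  2-simplices (10): ADE, ADM, AEM, BFG, BFJ, BGL, BJL, DEM, FGL, FJL

so the chain groups are C_0 ≅ Z^9, C_1 ≅ Z^15, C_2 ≅ Z^10.

∂_1: C_1 → C_0 sends each edge [p,q] (with p < q) to q − p. For instance
  ∂FJ = J − F.
As a 9×15 matrix over Z this has rank 7, with invariant factors (1,1,1,1,1,1,1).

∂_2: C_2 → C_1 acts by ∂[p,q,r] = [q,r] − [p,r] + [p,q]. For instance
  ∂ADE = DE − AE + AD,
  ∂BFJ = FJ − BJ + BF.
This gives a 15×10 integer matrix of rank 8; reducing to Smith normal form yields diagonal entries (1,1,1,1,1,1,1,1).

Computing H_k = (kernel of ∂_k) / (image of ∂_{k+1}):

  H_0: rank C_0 − rank ∂_1 = 9 − 7 = 2, and the invariant factors of ∂_1 are all 1, so H_0 ≅ Z^2.
  H_1: rank ker ∂_1 − rank ∂_2 = (15 − 7) − 8 = 0, and the invariant factors of ∂_2 are all 1, so H_1 ≅ 0.
  H_2: rank ker ∂_2 − rank ∂_3 = (10 − 8) − 0 = 2, and there is no ∂_3, so H_2 ≅ Z^2.

As a check, the Euler characteristic is 9 − 15 + 10 = 4, which agrees with 2 − 0 + 2 = 4.
(K is a triangulation of the disjoint union of the 2-sphere S^2 and the 2-sphere S^2.)

H_0 = Z^2,  H_1 = 0,  H_2 = Z^2.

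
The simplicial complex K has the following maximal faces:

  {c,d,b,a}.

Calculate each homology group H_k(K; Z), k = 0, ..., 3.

H_0 ≅ Z,  H_1 = 0,  H_2 = 0,  H_3 = 0.

Order the vertices as a < b < c < d. Listing each simplex with vertices in this order, K has dimension 3 with simplices:

  0-simplices (4): a, b, c, d
  1-simplices (6): ab, ac, ad, bc, bd, cd
  2-simplices (4): abc, abd, acd, bcd
  3-simplices (1): abcd

Hence C_0 ≅ Z^4, C_1 ≅ Z^6, C_2 ≅ Z^4, C_3 ≅ Z^1.

∂_1: C_1 → C_0 is given by ∂[p,q] = [q] − [p].
The resulting 4×6 matrix has rank 3, and its Smith normal form has invariant factors (1,1,1).

The boundary map ∂_2: C_2 → C_1 maps a triangle to the signed sum of its edges. For instance
  ∂bcd = cd − bd + bc,
  ∂abc = bc − ac + ab.
This gives a 6×4 integer matrix of rank 3; reducing to Smith normal form yields diagonal entries (1,1,1).

Boundary ∂_3: C_3 → C_2 sends each 3-simplex σ to the alternating sum Σ_i (−1)^i (σ with its i-th vertex removed). For instance
  ∂abcd = bcd − acd + abd − abc.
As a 4×1 matrix over Z this has rank 1, with invariant factors (1).

Reading off H_k = ker ∂_k / im ∂_{k+1}:

  H_0: rank C_0 − rank ∂_1 = 4 − 3 = 1, and the invariant factors of ∂_1 are all 1, so H_0 ≅ Z.
  H_1: rank ker ∂_1 − rank ∂_2 = (6 − 3) − 3 = 0, and the invariant factors of ∂_2 are all 1, so H_1 ≅ 0.
  H_2: rank ker ∂_2 − rank ∂_3 = (4 − 3) − 1 = 0, and the invariant factors of ∂_3 are all 1, so H_2 ≅ 0.
  H_3: rank ker ∂_3 − rank ∂_4 = (1 − 1) − 0 = 0, and there is no ∂_4, so H_3 ≅ 0.

As a check, the Euler characteristic is 4 − 6 + 4 − 1 = 1, which agrees with 1 − 0 + 0 − 0 = 1.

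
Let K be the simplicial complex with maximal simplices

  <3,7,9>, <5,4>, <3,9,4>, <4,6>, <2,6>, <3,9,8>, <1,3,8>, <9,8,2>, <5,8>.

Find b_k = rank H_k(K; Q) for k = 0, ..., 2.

b_0 = 1, b_1 = 2, b_2 = 0.

Order the vertices as 1 < 2 < 3 < 4 < 5 < 6 < 7 < 8 < 9. Listing each simplex with vertices in this order, K has dimension 2 with simplices:

  0-simplices (9): [1], [2], [3], [4], [5], [6], [7], [8], [9]
  1-simplices (15): [1,3], [1,8], [2,6], [2,8], [2,9], [3,4], [3,7], [3,8], [3,9], [4,5], [4,6], [4,9], [5,8], [7,9], [8,9]
  2-simplices (5): [1,3,8], [2,8,9], [3,4,9], [3,7,9], [3,8,9]

giving chain groups C_0 ≅ Z^9, C_1 ≅ Z^15, C_2 ≅ Z^5.

∂_1: C_1 → C_0 maps an edge to its endpoints' difference, ∂[p,q] = q − p. For instance
  ∂[3,7] = [7] − [3].
The resulting 9×15 matrix has rank 8, and its Smith normal form has invariant factors (1,1,1,1,1,1,1,1).

Boundary ∂_2: C_2 → C_1 sends each 2-simplex [p,q,r] to [q,r] − [p,r] + [p,q]. For instance
  ∂[3,7,9] = [7,9] − [3,9] + [3,7],
  ∂[2,8,9] = [8,9] − [2,9] + [2,8].
As a 15×5 matrix over Z this has rank 5, with invariant factors (1,1,1,1,1).

Now H_k = ker ∂_k / im ∂_{k+1}, so:

  H_0: rank C_0 − rank ∂_1 = 9 − 8 = 1, and the invariant factors of ∂_1 are all 1, so H_0 = Z.
  H_1: rank ker ∂_1 − rank ∂_2 = (15 − 8) − 5 = 2, and the invariant factors of ∂_2 are all 1, so H_1 = Z^2.
  H_2: rank ker ∂_2 − rank ∂_3 = (5 − 5) − 0 = 0, and there is no ∂_3, so H_2 = 0.

Hence the Betti numbers are b_0 = 1, b_1 = 2, b_2 = 0.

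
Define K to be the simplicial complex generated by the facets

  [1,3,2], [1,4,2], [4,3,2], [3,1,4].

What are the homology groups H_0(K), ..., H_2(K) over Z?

H_0 = Z,  H_1 = 0,  H_2 = Z.

Fix the vertex order 1 < 2 < 3 < 4 and write every simplex with vertices in increasing order. Then dim K = 2 and the simplices of K are:

  0-simplices (4): [1], [2], [3], [4]
  1-simplices (6): [1,2], [1,3], [1,4], [2,3], [2,4], [3,4]
  2-simplices (4): [1,2,3], [1,2,4], [1,3,4], [2,3,4]

Hence C_0 ≅ Z^4, C_1 ≅ Z^6, C_2 ≅ Z^4.

∂_1: C_1 → C_0 sends each edge [p,q] (with p < q) to q − p.
This gives a 4×6 integer matrix of rank 3; reducing to Smith normal form yields diagonal entries (1,1,1).

∂_2: C_2 → C_1 acts by ∂[p,q,r] = [q,r] − [p,r] + [p,q]. For instance
  ∂[1,3,4] = [3,4] − [1,4] + [1,3],
  ∂[1,2,4] = [2,4] − [1,4] + [1,2].
The resulting 6×4 matrix has rank 3, and its Smith normal form has invariant factors (1,1,1).

Reading off H_k = ker ∂_k / im ∂_{k+1}:

  H_0: rank C_0 − rank ∂_1 = 4 − 3 = 1, and the invariant factors of ∂_1 are all 1, so H_0 = Z.
  H_1: rank ker ∂_1 − rank ∂_2 = (6 − 3) − 3 = 0, and the invariant factors of ∂_2 are all 1, so H_1 = 0.
  H_2: rank ker ∂_2 − rank ∂_3 = (4 − 3) − 0 = 1, and there is no ∂_3, so H_2 = Z.

As a check, the Euler characteristic is 4 − 6 + 4 = 2, which agrees with 1 − 0 + 1 = 2.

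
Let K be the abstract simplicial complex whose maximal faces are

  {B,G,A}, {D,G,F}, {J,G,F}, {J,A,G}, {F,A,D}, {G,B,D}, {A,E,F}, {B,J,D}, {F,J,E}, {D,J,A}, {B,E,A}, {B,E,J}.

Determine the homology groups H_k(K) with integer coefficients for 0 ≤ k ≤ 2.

H_0 = Z,  H_1 = Z/2,  H_2 = 0.

Fix the vertex order A < B < D < E < F < G < J and write every simplex with vertices in increasing order. Then dim K = 2 and the simplices of K are:

  0-simplices (7): A, B, D, E, F, G, J
  1-simplices (18): AB, AD, AE, AF, AG, AJ, BD, BE, BG, BJ, DF, DG, DJ, EF, EJ, FG, FJ, GJ
  2-simplices (12): ABE, ABG, ADF, ADJ, AEF, AGJ, BDG, BDJ, BEJ, DFG, EFJ, FGJ

so the chain groups are C_0 ≅ Z^7, C_1 ≅ Z^18, C_2 ≅ Z^12.

Boundary ∂_1: C_1 → C_0 maps an edge to its endpoints' difference, ∂[p,q] = q − p. For instance
  ∂DJ = J − D.
As a 7×18 matrix over Z this has rank 6, with invariant factors (1,1,1,1,1,1).

Boundary ∂_2: C_2 → C_1 sends each 2-simplex [p,q,r] to [q,r] − [p,r] + [p,q]. For instance
  ∂AEF = EF − AF + AE,
  ∂ADJ = DJ − AJ + AD.
The 18×12 boundary matrix has rank 12 and Smith normal form diag(1,1,1,1,1,1,1,1,1,1,1,2).

Reading off H_k = ker ∂_k / im ∂_{k+1}:

  H_0: rank C_0 − rank ∂_1 = 7 − 6 = 1, and the invariant factors of ∂_1 are all 1, so H_0 ≅ Z.
  H_1: rank ker ∂_1 − rank ∂_2 = (18 − 6) − 12 = 0, and ∂_2 has invariant factor 2 > 1, so H_1 ≅ Z/2.
  H_2: rank ker ∂_2 − rank ∂_3 = (12 − 12) − 0 = 0, and there is no ∂_3, so H_2 ≅ 0.

As a check, the Euler characteristic is 7 − 18 + 12 = 1, which agrees with 1 − 0 + 0 = 1.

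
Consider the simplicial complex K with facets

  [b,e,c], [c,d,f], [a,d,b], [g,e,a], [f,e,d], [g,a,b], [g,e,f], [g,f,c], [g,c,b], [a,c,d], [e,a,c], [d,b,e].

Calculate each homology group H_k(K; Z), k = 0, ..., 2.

Order the vertices as a < b < c < d < e < f < g. Listing each simplex with vertices in this order, K has dimension 2 with simplices:

  0-simplices (7): a, b, c, d, e, f, g
  1-simplices (18): ab, ac, ad, ae, ag, bc, bd, be, bg, cd, ce, cf, cg, de, df, ef, eg, fg
  2-simplices (12): abd, abg, acd, ace, aeg, bce, bcg, bde, cdf, cfg, def, efg

so the chain groups are C_0 ≅ Z^7, C_1 ≅ Z^18, C_2 ≅ Z^12.

The boundary map ∂_1: C_1 → C_0 sends each edge [p,q] (with p < q) to q − p. For instance
  ∂be = e − b.
This gives a 7×18 integer matrix of rank 6; reducing to Smith normal form yields diagonal entries (1,1,1,1,1,1).

∂_2: C_2 → C_1 maps a triangle to the signed sum of its edges. For instance
  ∂bcg = cg − bg + bc,
  ∂abd = bd − ad + ab.
The 18×12 boundary matrix has rank 12 and Smith normal form diag(1,1,1,1,1,1,1,1,1,1,1,2).

Computing H_k = (kernel of ∂_k) / (image of ∂_{k+1}):

  H_0: rank C_0 − rank ∂_1 = 7 − 6 = 1, and the invariant factors of ∂_1 are all 1, so H_0 ≅ Z.
  H_1: rank ker ∂_1 − rank ∂_2 = (18 − 6) − 12 = 0, and ∂_2 has invariant factor 2 > 1, so H_1 ≅ Z/2.
  H_2: rank ker ∂_2 − rank ∂_3 = (12 − 12) − 0 = 0, and there is no ∂_3, so H_2 ≅ 0.

H_0 = Z,  H_1 = Z/2,  H_2 = 0.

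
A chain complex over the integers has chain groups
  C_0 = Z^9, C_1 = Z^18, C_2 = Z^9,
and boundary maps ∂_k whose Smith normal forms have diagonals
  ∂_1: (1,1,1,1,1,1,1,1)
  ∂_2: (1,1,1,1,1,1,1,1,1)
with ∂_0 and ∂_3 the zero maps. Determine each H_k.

H_0 ≅ Z,  H_1 ≅ Z,  H_2 = 0.

H_0: b_0 = 9 − 0 − 8 = 1; torsion from ∂_1 factors > 1: none. So H_0 ≅ Z.
H_1: b_1 = 18 − 8 − 9 = 1; torsion from ∂_2 factors > 1: none. So H_1 ≅ Z.
H_2: b_2 = 9 − 9 − 0 = 0; torsion from ∂_3 factors > 1: none. So H_2 ≅ 0.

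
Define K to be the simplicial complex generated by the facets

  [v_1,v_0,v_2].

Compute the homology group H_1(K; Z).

H_1 = 0.

Fix the vertex order v_0 < v_1 < v_2 and write every simplex with vertices in increasing order. Then dim K = 2 and the simplices of K are:

  0-simplices (3): [v_0], [v_1], [v_2]
  1-simplices (3): [v_0,v_1], [v_0,v_2], [v_1,v_2]
  2-simplices (1): [v_0,v_1,v_2]

Hence C_0 ≅ Z^3, C_1 ≅ Z^3, C_2 ≅ Z^1.

Boundary ∂_1: C_1 → C_0 sends each edge [p,q] (with p < q) to q − p.
The resulting 3×3 matrix has rank 2, and its Smith normal form has invariant factors (1,1).

The boundary map ∂_2: C_2 → C_1 maps a triangle to the signed sum of its edges. For instance
  ∂[v_0,v_1,v_2] = [v_1,v_2] − [v_0,v_2] + [v_0,v_1].
As a 3×1 matrix over Z this has rank 1, with invariant factors (1).

Now H_k = ker ∂_k / im ∂_{k+1}, so:

  H_1: rank ker ∂_1 − rank ∂_2 = (3 − 2) − 1 = 0, and the invariant factors of ∂_2 are all 1, so H_1 = 0.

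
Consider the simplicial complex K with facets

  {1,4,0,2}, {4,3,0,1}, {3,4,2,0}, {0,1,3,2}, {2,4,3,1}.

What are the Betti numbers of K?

Fix the vertex order 0 < 1 < 2 < 3 < 4 and write every simplex with vertices in increasing order. Then dim K = 3 and the simplices of K are:

  0-simplices (5): [0], [1], [2], [3], [4]
  1-simplices (10): [0,1], [0,2], [0,3], [0,4], [1,2], [1,3], [1,4], [2,3], [2,4], [3,4]
  2-simplices (10): [0,1,2], [0,1,3], [0,1,4], [0,2,3], [0,2,4], [0,3,4], [1,2,3], [1,2,4], [1,3,4], [2,3,4]
  3-simplices (5): [0,1,2,3], [0,1,2,4], [0,1,3,4], [0,2,3,4], [1,2,3,4]

Hence C_0 ≅ Z^5, C_1 ≅ Z^10, C_2 ≅ Z^10, C_3 ≅ Z^5.

Boundary ∂_1: C_1 → C_0 is given by ∂[p,q] = [q] − [p]. For instance
  ∂[3,4] = [4] − [3].
The resulting 5×10 matrix has rank 4, and its Smith normal form has invariant factors (1,1,1,1).

Boundary ∂_2: C_2 → C_1 acts by ∂[p,q,r] = [q,r] − [p,r] + [p,q]. For instance
  ∂[1,3,4] = [3,4] − [1,4] + [1,3],
  ∂[1,2,3] = [2,3] − [1,3] + [1,2].
The 10×10 boundary matrix has rank 6 and Smith normal form diag(1,1,1,1,1,1).

Boundary ∂_3: C_3 → C_2 sends each 3-simplex σ to the alternating sum Σ_i (−1)^i (σ with its i-th vertex removed). For instance
  ∂[0,1,2,4] = [1,2,4] − [0,2,4] + [0,1,4] − [0,1,2],
  ∂[0,2,3,4] = [2,3,4] − [0,3,4] + [0,2,4] − [0,2,3].
This gives a 10×5 integer matrix of rank 4; reducing to Smith normal form yields diagonal entries (1,1,1,1).

Now H_k = ker ∂_k / im ∂_{k+1}, so:

  H_0: rank C_0 − rank ∂_1 = 5 − 4 = 1, and the invariant factors of ∂_1 are all 1, so H_0 ≅ Z.
  H_1: rank ker ∂_1 − rank ∂_2 = (10 − 4) − 6 = 0, and the invariant factors of ∂_2 are all 1, so H_1 ≅ 0.
  H_2: rank ker ∂_2 − rank ∂_3 = (10 − 6) − 4 = 0, and the invariant factors of ∂_3 are all 1, so H_2 ≅ 0.
  H_3: rank ker ∂_3 − rank ∂_4 = (5 − 4) − 0 = 1, and there is no ∂_4, so H_3 ≅ Z.

As a check, the Euler characteristic is 5 − 10 + 10 − 5 = 0, which agrees with 1 − 0 + 0 − 1 = 0.

Hence the Betti numbers are b_0 = 1, b_1 = 0, b_2 = 0, b_3 = 1.

b_0 = 1, b_1 = 0, b_2 = 0, b_3 = 1.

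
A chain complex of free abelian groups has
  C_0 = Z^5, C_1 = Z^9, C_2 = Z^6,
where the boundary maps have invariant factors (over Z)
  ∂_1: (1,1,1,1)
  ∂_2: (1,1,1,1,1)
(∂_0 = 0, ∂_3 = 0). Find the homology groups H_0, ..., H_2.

H_0 = Z,  H_1 = 0,  H_2 = Z.

H_0: b_0 = 5 − 0 − 4 = 1; torsion from ∂_1 factors > 1: none. So H_0 = Z.
H_1: b_1 = 9 − 4 − 5 = 0; torsion from ∂_2 factors > 1: none. So H_1 = 0.
H_2: b_2 = 6 − 5 − 0 = 1; torsion from ∂_3 factors > 1: none. So H_2 = Z.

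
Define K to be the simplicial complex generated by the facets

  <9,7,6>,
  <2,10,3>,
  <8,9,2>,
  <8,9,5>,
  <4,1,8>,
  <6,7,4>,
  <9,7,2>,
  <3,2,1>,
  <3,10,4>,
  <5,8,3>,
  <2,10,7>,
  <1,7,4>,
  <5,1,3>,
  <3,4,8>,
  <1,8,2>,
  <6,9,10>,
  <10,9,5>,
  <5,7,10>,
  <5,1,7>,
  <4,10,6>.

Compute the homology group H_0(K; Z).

H_0 = Z.

We work with the vertex ordering 1 < 2 < 3 < 4 < 5 < 6 < 7 < 8 < 9 < 10. The simplices of K, each written with vertices in increasing order, are:

  0-simplices (10): [1], [2], [3], [4], [5], [6], [7], [8], [9], [10]
  1-simplices (30): (30 of them)
  2-simplices (20): (20 of them)

Hence C_0 ≅ Z^10, C_1 ≅ Z^30, C_2 ≅ Z^20.

The boundary map ∂_1: C_1 → C_0 is given by ∂[p,q] = [q] − [p].
As a 10×30 matrix over Z this has rank 9, with invariant factors (1,1,1,1,1,1,1,1,1).

Boundary ∂_2: C_2 → C_1 sends each 2-simplex [p,q,r] to [q,r] − [p,r] + [p,q]. For instance
  ∂[1,4,7] = [4,7] − [1,7] + [1,4],
  ∂[5,7,10] = [7,10] − [5,10] + [5,7].
The 30×20 boundary matrix has rank 20 and Smith normal form diag(1,1,1,1,1,1,1,1,1,1,1,1,1,1,1,1,1,1,1,2).

Now H_k = ker ∂_k / im ∂_{k+1}, so:

  H_0: rank C_0 − rank ∂_1 = 10 − 9 = 1, and the invariant factors of ∂_1 are all 1, so H_0 ≅ Z.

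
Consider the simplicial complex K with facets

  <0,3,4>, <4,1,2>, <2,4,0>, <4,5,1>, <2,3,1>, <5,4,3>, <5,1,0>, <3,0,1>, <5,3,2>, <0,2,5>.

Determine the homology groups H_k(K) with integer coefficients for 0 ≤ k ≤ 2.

H_0 ≅ Z,  H_1 ≅ Z/2Z,  H_2 = 0.

Order the vertices as 0 < 1 < 2 < 3 < 4 < 5. Listing each simplex with vertices in this order, K has dimension 2 with simplices:

  0-simplices (6): [0], [1], [2], [3], [4], [5]
  1-simplices (15): [0,1], [0,2], [0,3], [0,4], [0,5], [1,2], [1,3], [1,4], [1,5], [2,3], [2,4], [2,5], [3,4], [3,5], [4,5]
  2-simplices (10): [0,1,3], [0,1,5], [0,2,4], [0,2,5], [0,3,4], [1,2,3], [1,2,4], [1,4,5], [2,3,5], [3,4,5]

giving chain groups C_0 ≅ Z^6, C_1 ≅ Z^15, C_2 ≅ Z^10.

∂_1: C_1 → C_0 sends each edge [p,q] (with p < q) to q − p.
This gives a 6×15 integer matrix of rank 5; reducing to Smith normal form yields diagonal entries (1,1,1,1,1).

The boundary map ∂_2: C_2 → C_1 maps a triangle to the signed sum of its edges. For instance
  ∂[0,1,5] = [1,5] − [0,5] + [0,1],
  ∂[2,3,5] = [3,5] − [2,5] + [2,3].
The resulting 15×10 matrix has rank 10, and its Smith normal form has invariant factors (1,1,1,1,1,1,1,1,1,2).

From H_k ≅ ker(∂_k) / im(∂_{k+1}) we obtain:

  H_0: rank C_0 − rank ∂_1 = 6 − 5 = 1, and the invariant factors of ∂_1 are all 1, so H_0 = Z.
  H_1: rank ker ∂_1 − rank ∂_2 = (15 − 5) − 10 = 0, and ∂_2 has invariant factor 2 > 1, so H_1 = Z/2Z.
  H_2: rank ker ∂_2 − rank ∂_3 = (10 − 10) − 0 = 0, and there is no ∂_3, so H_2 = 0.

As a check, the Euler characteristic is 6 − 15 + 10 = 1, which agrees with 1 − 0 + 0 = 1.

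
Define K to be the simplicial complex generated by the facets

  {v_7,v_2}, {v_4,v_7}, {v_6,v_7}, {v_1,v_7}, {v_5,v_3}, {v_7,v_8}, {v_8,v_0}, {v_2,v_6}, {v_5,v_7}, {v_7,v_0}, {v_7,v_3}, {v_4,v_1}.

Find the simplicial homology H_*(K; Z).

H_0 ≅ Z,  H_1 ≅ Z^4.

We work with the vertex ordering v_0 < v_1 < v_2 < v_3 < v_4 < v_5 < v_6 < v_7 < v_8. The simplices of K, each written with vertices in increasing order, are:

  0-simplices (9): [v_0], [v_1], [v_2], [v_3], [v_4], [v_5], [v_6], [v_7], [v_8]
  1-simplices (12): [v_0,v_7], [v_0,v_8], [v_1,v_4], [v_1,v_7], [v_2,v_6], [v_2,v_7], [v_3,v_5], [v_3,v_7], [v_4,v_7], [v_5,v_7], [v_6,v_7], [v_7,v_8]

Hence C_0 ≅ Z^9, C_1 ≅ Z^12.

∂_1: C_1 → C_0 is given by ∂[p,q] = [q] − [p].
This gives a 9×12 integer matrix of rank 8; reducing to Smith normal form yields diagonal entries (1,1,1,1,1,1,1,1).

Reading off H_k = ker ∂_k / im ∂_{k+1}:

  H_0: rank C_0 − rank ∂_1 = 9 − 8 = 1, and the invariant factors of ∂_1 are all 1, so H_0 ≅ Z.
  H_1: rank ker ∂_1 − rank ∂_2 = (12 − 8) − 0 = 4, and there is no ∂_2, so H_1 ≅ Z^4.

(K is a triangulation of a wedge of 4 circles.)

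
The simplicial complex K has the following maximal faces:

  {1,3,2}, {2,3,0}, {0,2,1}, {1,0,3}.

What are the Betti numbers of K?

b_0 = 1, b_1 = 0, b_2 = 1.

We work with the vertex ordering 0 < 1 < 2 < 3. The simplices of K, each written with vertices in increasing order, are:

  0-simplices (4): [0], [1], [2], [3]
  1-simplices (6): [0,1], [0,2], [0,3], [1,2], [1,3], [2,3]
  2-simplices (4): [0,1,2], [0,1,3], [0,2,3], [1,2,3]

Hence C_0 ≅ Z^4, C_1 ≅ Z^6, C_2 ≅ Z^4.

Boundary ∂_1: C_1 → C_0 maps an edge to its endpoints' difference, ∂[p,q] = q − p.
As a 4×6 matrix over Z this has rank 3, with invariant factors (1,1,1).

∂_2: C_2 → C_1 maps a triangle to the signed sum of its edges. For instance
  ∂[1,2,3] = [2,3] − [1,3] + [1,2],
  ∂[0,1,3] = [1,3] − [0,3] + [0,1].
As a 6×4 matrix over Z this has rank 3, with invariant factors (1,1,1).

From H_k ≅ ker(∂_k) / im(∂_{k+1}) we obtain:

  H_0: rank C_0 − rank ∂_1 = 4 − 3 = 1, and the invariant factors of ∂_1 are all 1, so H_0 = Z.
  H_1: rank ker ∂_1 − rank ∂_2 = (6 − 3) − 3 = 0, and the invariant factors of ∂_2 are all 1, so H_1 = 0.
  H_2: rank ker ∂_2 − rank ∂_3 = (4 − 3) − 0 = 1, and there is no ∂_3, so H_2 = Z.

As a check, the Euler characteristic is 4 − 6 + 4 = 2, which agrees with 1 − 0 + 1 = 2.

Hence the Betti numbers are b_0 = 1, b_1 = 0, b_2 = 1.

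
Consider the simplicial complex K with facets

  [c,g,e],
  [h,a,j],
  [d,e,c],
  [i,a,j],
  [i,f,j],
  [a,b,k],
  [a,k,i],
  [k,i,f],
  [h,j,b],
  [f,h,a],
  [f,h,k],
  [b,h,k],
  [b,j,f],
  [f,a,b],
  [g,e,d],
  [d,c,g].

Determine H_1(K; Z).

H_1 ≅ Z/2.

We work with the vertex ordering a < b < c < d < e < f < g < h < i < j < k. The simplices of K, each written with vertices in increasing order, are:

  0-simplices (11): a, b, c, d, e, f, g, h, i, j, k
  1-simplices (24): ab, af, ah, ai, aj, ak, bf, bh, bj, bk, cd, ce, cg, de, dg, eg, fh, fi, fj, fk, hj, hk, ij, ik
  2-simplices (16): abf, abk, afh, ahj, aij, aik, bfj, bhj, bhk, cde, cdg, ceg, deg, fhk, fij, fik

Hence C_0 ≅ Z^11, C_1 ≅ Z^24, C_2 ≅ Z^16.

The boundary map ∂_1: C_1 → C_0 maps an edge to its endpoints' difference, ∂[p,q] = q − p. For instance
  ∂dg = g − d.
The resulting 11×24 matrix has rank 9, and its Smith normal form has invariant factors (1,1,1,1,1,1,1,1,1).

The boundary map ∂_2: C_2 → C_1 acts by ∂[p,q,r] = [q,r] − [p,r] + [p,q]. For instance
  ∂fik = ik − fk + fi,
  ∂fij = ij − fj + fi.
The resulting 24×16 matrix has rank 15, and its Smith normal form has invariant factors (1,1,1,1,1,1,1,1,1,1,1,1,1,1,2).

From H_k ≅ ker(∂_k) / im(∂_{k+1}) we obtain:

  H_1: rank ker ∂_1 − rank ∂_2 = (24 − 9) − 15 = 0, and ∂_2 has invariant factor 2 > 1, so H_1 = Z/2.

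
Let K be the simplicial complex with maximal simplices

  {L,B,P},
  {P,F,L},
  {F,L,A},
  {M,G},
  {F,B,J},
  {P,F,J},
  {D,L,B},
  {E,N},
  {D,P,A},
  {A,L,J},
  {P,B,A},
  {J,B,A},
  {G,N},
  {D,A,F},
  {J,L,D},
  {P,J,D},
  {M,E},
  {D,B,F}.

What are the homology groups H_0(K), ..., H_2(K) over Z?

H_0 = Z^2,  H_1 = Z^3,  H_2 = Z.

Fix the vertex order A < B < D < E < F < G < J < L < M < N < P and write every simplex with vertices in increasing order. Then dim K = 2 and the simplices of K are:

  0-simplices (11): A, B, D, E, F, G, J, L, M, N, P
  1-simplices (25): AB, AD, AF, AJ, AL, AP, BD, BF, BJ, BL, BP, DF, DJ, DL, DP, EM, EN, FJ, FL, FP, GM, GN, JL, JP, LP
  2-simplices (14): ABJ, ABP, ADF, ADP, AFL, AJL, BDF, BDL, BFJ, BLP, DJL, DJP, FJP, FLP

giving chain groups C_0 ≅ Z^11, C_1 ≅ Z^25, C_2 ≅ Z^14.

∂_1: C_1 → C_0 sends each edge [p,q] (with p < q) to q − p. For instance
  ∂GM = M − G.
The 11×25 boundary matrix has rank 9 and Smith normal form diag(1,1,1,1,1,1,1,1,1).

∂_2: C_2 → C_1 sends each 2-simplex [p,q,r] to [q,r] − [p,r] + [p,q]. For instance
  ∂AJL = JL − AL + AJ,
  ∂BDF = DF − BF + BD.
The 25×14 boundary matrix has rank 13 and Smith normal form diag(1,1,1,1,1,1,1,1,1,1,1,1,1).

Now H_k = ker ∂_k / im ∂_{k+1}, so:

  H_0: rank C_0 − rank ∂_1 = 11 − 9 = 2, and the invariant factors of ∂_1 are all 1, so H_0 = Z^2.
  H_1: rank ker ∂_1 − rank ∂_2 = (25 − 9) − 13 = 3, and the invariant factors of ∂_2 are all 1, so H_1 = Z^3.
  H_2: rank ker ∂_2 − rank ∂_3 = (14 − 13) − 0 = 1, and there is no ∂_3, so H_2 = Z.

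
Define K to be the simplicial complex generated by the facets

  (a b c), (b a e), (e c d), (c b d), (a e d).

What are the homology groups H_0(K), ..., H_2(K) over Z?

Fix the vertex order a < b < c < d < e and write every simplex with vertices in increasing order. Then dim K = 2 and the simplices of K are:

  0-simplices (5): a, b, c, d, e
  1-simplices (10): ab, ac, ad, ae, bc, bd, be, cd, ce, de
  2-simplices (5): abc, abe, ade, bcd, cde

so the chain groups are C_0 ≅ Z^5, C_1 ≅ Z^10, C_2 ≅ Z^5.

∂_1: C_1 → C_0 sends each edge [p,q] (with p < q) to q − p.
The 5×10 boundary matrix has rank 4 and Smith normal form diag(1,1,1,1).

The boundary map ∂_2: C_2 → C_1 sends each 2-simplex [p,q,r] to [q,r] − [p,r] + [p,q]. For instance
  ∂cde = de − ce + cd,
  ∂bcd = cd − bd + bc.
As a 10×5 matrix over Z this has rank 5, with invariant factors (1,1,1,1,1).

Now H_k = ker ∂_k / im ∂_{k+1}, so:

  H_0: rank C_0 − rank ∂_1 = 5 − 4 = 1, and the invariant factors of ∂_1 are all 1, so H_0 = Z.
  H_1: rank ker ∂_1 − rank ∂_2 = (10 − 4) − 5 = 1, and the invariant factors of ∂_2 are all 1, so H_1 = Z.
  H_2: rank ker ∂_2 − rank ∂_3 = (5 − 5) − 0 = 0, and there is no ∂_3, so H_2 = 0.

H_0 = Z,  H_1 = Z,  H_2 = 0.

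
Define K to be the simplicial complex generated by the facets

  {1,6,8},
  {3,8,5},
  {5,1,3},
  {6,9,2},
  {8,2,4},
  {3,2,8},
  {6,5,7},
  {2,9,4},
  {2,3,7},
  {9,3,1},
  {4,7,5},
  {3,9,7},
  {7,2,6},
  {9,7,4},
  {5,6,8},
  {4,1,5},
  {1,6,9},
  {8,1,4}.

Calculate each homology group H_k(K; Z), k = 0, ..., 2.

Order the vertices as 1 < 2 < 3 < 4 < 5 < 6 < 7 < 8 < 9. Listing each simplex with vertices in this order, K has dimension 2 with simplices:

  0-simplices (9): [1], [2], [3], [4], [5], [6], [7], [8], [9]
  1-simplices (27): (27 of them)
  2-simplices (18): [1,3,5], [1,3,9], [1,4,5], [1,4,8], [1,6,8], [1,6,9], [2,3,7], [2,3,8], [2,4,8], [2,4,9], [2,6,7], [2,6,9], [3,5,8], [3,7,9], [4,5,7], [4,7,9], [5,6,7], [5,6,8]

Hence C_0 ≅ Z^9, C_1 ≅ Z^27, C_2 ≅ Z^18.

The boundary map ∂_1: C_1 → C_0 sends each edge [p,q] (with p < q) to q − p.
This gives a 9×27 integer matrix of rank 8; reducing to Smith normal form yields diagonal entries (1,1,1,1,1,1,1,1).

The boundary map ∂_2: C_2 → C_1 acts by ∂[p,q,r] = [q,r] − [p,r] + [p,q]. For instance
  ∂[3,5,8] = [5,8] − [3,8] + [3,5],
  ∂[2,6,9] = [6,9] − [2,9] + [2,6].
As a 27×18 matrix over Z this has rank 18, with invariant factors (1,1,1,1,1,1,1,1,1,1,1,1,1,1,1,1,1,2).

Computing H_k = (kernel of ∂_k) / (image of ∂_{k+1}):

  H_0: rank C_0 − rank ∂_1 = 9 − 8 = 1, and the invariant factors of ∂_1 are all 1, so H_0 ≅ Z.
  H_1: rank ker ∂_1 − rank ∂_2 = (27 − 8) − 18 = 1, and ∂_2 has invariant factor 2 > 1, so H_1 ≅ Z ⊕ Z/2Z.
  H_2: rank ker ∂_2 − rank ∂_3 = (18 − 18) − 0 = 0, and there is no ∂_3, so H_2 ≅ 0.

(K is a triangulation of the Klein bottle.)

H_0 ≅ Z,  H_1 ≅ Z ⊕ Z/2Z,  H_2 = 0.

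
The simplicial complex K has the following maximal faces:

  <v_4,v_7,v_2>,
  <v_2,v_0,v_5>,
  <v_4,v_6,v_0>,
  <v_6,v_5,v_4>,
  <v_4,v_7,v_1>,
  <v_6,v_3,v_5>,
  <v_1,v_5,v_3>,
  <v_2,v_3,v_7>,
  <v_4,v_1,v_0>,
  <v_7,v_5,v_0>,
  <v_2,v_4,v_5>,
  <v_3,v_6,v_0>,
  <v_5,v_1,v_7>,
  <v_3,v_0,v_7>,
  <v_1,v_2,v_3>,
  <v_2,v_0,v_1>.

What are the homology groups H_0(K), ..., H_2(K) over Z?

We work with the vertex ordering v_0 < v_1 < v_2 < v_3 < v_4 < v_5 < v_6 < v_7. The simplices of K, each written with vertices in increasing order, are:

  0-simplices (8): [v_0], [v_1], [v_2], [v_3], [v_4], [v_5], [v_6], [v_7]
  1-simplices (24): (24 of them)
  2-simplices (16): (16 of them)

giving chain groups C_0 ≅ Z^8, C_1 ≅ Z^24, C_2 ≅ Z^16.

∂_1: C_1 → C_0 is given by ∂[p,q] = [q] − [p]. For instance
  ∂[v_3,v_6] = [v_6] − [v_3].
The 8×24 boundary matrix has rank 7 and Smith normal form diag(1,1,1,1,1,1,1).

The boundary map ∂_2: C_2 → C_1 acts by ∂[p,q,r] = [q,r] − [p,r] + [p,q]. For instance
  ∂[v_0,v_4,v_6] = [v_4,v_6] − [v_0,v_6] + [v_0,v_4],
  ∂[v_2,v_3,v_7] = [v_3,v_7] − [v_2,v_7] + [v_2,v_3].
The 24×16 boundary matrix has rank 15 and Smith normal form diag(1,1,1,1,1,1,1,1,1,1,1,1,1,1,1).

From H_k ≅ ker(∂_k) / im(∂_{k+1}) we obtain:

  H_0: rank C_0 − rank ∂_1 = 8 − 7 = 1, and the invariant factors of ∂_1 are all 1, so H_0 = Z.
  H_1: rank ker ∂_1 − rank ∂_2 = (24 − 7) − 15 = 2, and the invariant factors of ∂_2 are all 1, so H_1 = Z^2.
  H_2: rank ker ∂_2 − rank ∂_3 = (16 − 15) − 0 = 1, and there is no ∂_3, so H_2 = Z.

H_0 = Z,  H_1 = Z^2,  H_2 = Z.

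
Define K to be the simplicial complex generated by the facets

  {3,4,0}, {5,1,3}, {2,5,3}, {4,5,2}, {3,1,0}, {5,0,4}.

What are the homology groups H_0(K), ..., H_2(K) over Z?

H_0 ≅ Z,  H_1 ≅ Z,  H_2 = 0.

Take the total order 0 < 1 < 2 < 3 < 4 < 5 on the vertex set. Then K (dimension 2) consists of the simplices:

  0-simplices (6): [0], [1], [2], [3], [4], [5]
  1-simplices (12): [0,1], [0,3], [0,4], [0,5], [1,3], [1,5], [2,3], [2,4], [2,5], [3,4], [3,5], [4,5]
  2-simplices (6): [0,1,3], [0,3,4], [0,4,5], [1,3,5], [2,3,5], [2,4,5]

Hence C_0 ≅ Z^6, C_1 ≅ Z^12, C_2 ≅ Z^6.

∂_1: C_1 → C_0 is given by ∂[p,q] = [q] − [p].
The resulting 6×12 matrix has rank 5, and its Smith normal form has invariant factors (1,1,1,1,1).

The boundary map ∂_2: C_2 → C_1 acts by ∂[p,q,r] = [q,r] − [p,r] + [p,q]. For instance
  ∂[1,3,5] = [3,5] − [1,5] + [1,3],
  ∂[2,4,5] = [4,5] − [2,5] + [2,4].
This gives a 12×6 integer matrix of rank 6; reducing to Smith normal form yields diagonal entries (1,1,1,1,1,1).

Now H_k = ker ∂_k / im ∂_{k+1}, so:

  H_0: rank C_0 − rank ∂_1 = 6 − 5 = 1, and the invariant factors of ∂_1 are all 1, so H_0 ≅ Z.
  H_1: rank ker ∂_1 − rank ∂_2 = (12 − 5) − 6 = 1, and the invariant factors of ∂_2 are all 1, so H_1 ≅ Z.
  H_2: rank ker ∂_2 − rank ∂_3 = (6 − 6) − 0 = 0, and there is no ∂_3, so H_2 ≅ 0.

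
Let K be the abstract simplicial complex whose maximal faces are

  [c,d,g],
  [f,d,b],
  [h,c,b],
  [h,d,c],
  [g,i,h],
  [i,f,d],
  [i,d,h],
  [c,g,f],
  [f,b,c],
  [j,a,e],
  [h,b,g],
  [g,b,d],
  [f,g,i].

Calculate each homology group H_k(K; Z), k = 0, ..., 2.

Fix the vertex order a < b < c < d < e < f < g < h < i < j and write every simplex with vertices in increasing order. Then dim K = 2 and the simplices of K are:

  0-simplices (10): a, b, c, d, e, f, g, h, i, j
  1-simplices (21): ae, aj, bc, bd, bf, bg, bh, cd, cf, cg, ch, df, dg, dh, di, ej, fg, fi, gh, gi, hi
  2-simplices (13): aej, bcf, bch, bdf, bdg, bgh, cdg, cdh, cfg, dfi, dhi, fgi, ghi

so the chain groups are C_0 ≅ Z^10, C_1 ≅ Z^21, C_2 ≅ Z^13.

∂_1: C_1 → C_0 is given by ∂[p,q] = [q] − [p]. For instance
  ∂gh = h − g.
As a 10×21 matrix over Z this has rank 8, with invariant factors (1,1,1,1,1,1,1,1).

The boundary map ∂_2: C_2 → C_1 maps a triangle to the signed sum of its edges. For instance
  ∂fgi = gi − fi + fg,
  ∂dfi = fi − di + df.
The 21×13 boundary matrix has rank 13 and Smith normal form diag(1,1,1,1,1,1,1,1,1,1,1,1,2).

Computing H_k = (kernel of ∂_k) / (image of ∂_{k+1}):

  H_0: rank C_0 − rank ∂_1 = 10 − 8 = 2, and the invariant factors of ∂_1 are all 1, so H_0 ≅ Z^2.
  H_1: rank ker ∂_1 − rank ∂_2 = (21 − 8) − 13 = 0, and ∂_2 has invariant factor 2 > 1, so H_1 ≅ Z/2.
  H_2: rank ker ∂_2 − rank ∂_3 = (13 − 13) − 0 = 0, and there is no ∂_3, so H_2 ≅ 0.

As a check, the Euler characteristic is 10 − 21 + 13 = 2, which agrees with 2 − 0 + 0 = 2.

H_0 = Z^2,  H_1 = Z/2,  H_2 = 0.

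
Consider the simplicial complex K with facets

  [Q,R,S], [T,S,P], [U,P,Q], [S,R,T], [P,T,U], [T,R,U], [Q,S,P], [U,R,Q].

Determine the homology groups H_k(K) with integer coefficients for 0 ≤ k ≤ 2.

We work with the vertex ordering P < Q < R < S < T < U. The simplices of K, each written with vertices in increasing order, are:

  0-simplices (6): P, Q, R, S, T, U
  1-simplices (12): PQ, PS, PT, PU, QR, QS, QU, RS, RT, RU, ST, TU
  2-simplices (8): PQS, PQU, PST, PTU, QRS, QRU, RST, RTU

giving chain groups C_0 ≅ Z^6, C_1 ≅ Z^12, C_2 ≅ Z^8.

The boundary map ∂_1: C_1 → C_0 is given by ∂[p,q] = [q] − [p].
As a 6×12 matrix over Z this has rank 5, with invariant factors (1,1,1,1,1).

Boundary ∂_2: C_2 → C_1 acts by ∂[p,q,r] = [q,r] − [p,r] + [p,q]. For instance
  ∂RST = ST − RT + RS,
  ∂PQS = QS − PS + PQ.
The 12×8 boundary matrix has rank 7 and Smith normal form diag(1,1,1,1,1,1,1).

From H_k ≅ ker(∂_k) / im(∂_{k+1}) we obtain:

  H_0: rank C_0 − rank ∂_1 = 6 − 5 = 1, and the invariant factors of ∂_1 are all 1, so H_0 ≅ Z.
  H_1: rank ker ∂_1 − rank ∂_2 = (12 − 5) − 7 = 0, and the invariant factors of ∂_2 are all 1, so H_1 ≅ 0.
  H_2: rank ker ∂_2 − rank ∂_3 = (8 − 7) − 0 = 1, and there is no ∂_3, so H_2 ≅ Z.

(K is a triangulation of the 2-sphere S^2.)

H_0 ≅ Z,  H_1 = 0,  H_2 ≅ Z.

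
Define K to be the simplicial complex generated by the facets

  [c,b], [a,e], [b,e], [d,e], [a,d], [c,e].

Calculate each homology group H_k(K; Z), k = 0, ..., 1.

H_0 ≅ Z,  H_1 ≅ Z^2.

We work with the vertex ordering a < b < c < d < e. The simplices of K, each written with vertices in increasing order, are:

  0-simplices (5): a, b, c, d, e
  1-simplices (6): ad, ae, bc, be, ce, de

Hence C_0 ≅ Z^5, C_1 ≅ Z^6.

The boundary map ∂_1: C_1 → C_0 is given by ∂[p,q] = [q] − [p]. For instance
  ∂bc = c − b.
The 5×6 boundary matrix has rank 4 and Smith normal form diag(1,1,1,1).

From H_k ≅ ker(∂_k) / im(∂_{k+1}) we obtain:

  H_0: rank C_0 − rank ∂_1 = 5 − 4 = 1, and the invariant factors of ∂_1 are all 1, so H_0 ≅ Z.
  H_1: rank ker ∂_1 − rank ∂_2 = (6 − 4) − 0 = 2, and there is no ∂_2, so H_1 ≅ Z^2.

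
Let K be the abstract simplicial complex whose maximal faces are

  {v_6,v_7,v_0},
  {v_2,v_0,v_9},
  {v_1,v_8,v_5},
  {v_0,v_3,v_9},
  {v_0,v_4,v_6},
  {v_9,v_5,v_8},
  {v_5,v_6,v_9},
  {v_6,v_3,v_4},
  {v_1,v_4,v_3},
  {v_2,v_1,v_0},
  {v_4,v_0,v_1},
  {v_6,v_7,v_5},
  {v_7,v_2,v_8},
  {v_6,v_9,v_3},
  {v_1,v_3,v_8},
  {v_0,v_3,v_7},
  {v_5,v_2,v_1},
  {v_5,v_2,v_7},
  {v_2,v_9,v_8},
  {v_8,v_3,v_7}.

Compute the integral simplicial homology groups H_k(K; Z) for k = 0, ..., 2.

H_0 ≅ Z,  H_1 ≅ Z ⊕ Z/2,  H_2 = 0.

We work with the vertex ordering v_0 < v_1 < v_2 < v_3 < v_4 < v_5 < v_6 < v_7 < v_8 < v_9. The simplices of K, each written with vertices in increasing order, are:

  0-simplices (10): [v_0], [v_1], [v_2], [v_3], [v_4], [v_5], [v_6], [v_7], [v_8], [v_9]
  1-simplices (30): (30 of them)
  2-simplices (20): (20 of them)

Hence C_0 ≅ Z^10, C_1 ≅ Z^30, C_2 ≅ Z^20.

The boundary map ∂_1: C_1 → C_0 is given by ∂[p,q] = [q] − [p]. For instance
  ∂[v_1,v_8] = [v_8] − [v_1].
The 10×30 boundary matrix has rank 9 and Smith normal form diag(1,1,1,1,1,1,1,1,1).

Boundary ∂_2: C_2 → C_1 maps a triangle to the signed sum of its edges. For instance
  ∂[v_5,v_6,v_7] = [v_6,v_7] − [v_5,v_7] + [v_5,v_6],
  ∂[v_3,v_7,v_8] = [v_7,v_8] − [v_3,v_8] + [v_3,v_7].
The 30×20 boundary matrix has rank 20 and Smith normal form diag(1,1,1,1,1,1,1,1,1,1,1,1,1,1,1,1,1,1,1,2).

From H_k ≅ ker(∂_k) / im(∂_{k+1}) we obtain:

  H_0: rank C_0 − rank ∂_1 = 10 − 9 = 1, and the invariant factors of ∂_1 are all 1, so H_0 = Z.
  H_1: rank ker ∂_1 − rank ∂_2 = (30 − 9) − 20 = 1, and ∂_2 has invariant factor 2 > 1, so H_1 = Z ⊕ Z/2.
  H_2: rank ker ∂_2 − rank ∂_3 = (20 − 20) − 0 = 0, and there is no ∂_3, so H_2 = 0.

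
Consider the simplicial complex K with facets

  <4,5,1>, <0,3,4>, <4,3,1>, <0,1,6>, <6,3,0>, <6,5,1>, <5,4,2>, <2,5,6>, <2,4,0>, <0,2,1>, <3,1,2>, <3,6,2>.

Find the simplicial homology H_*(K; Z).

Fix the vertex order 0 < 1 < 2 < 3 < 4 < 5 < 6 and write every simplex with vertices in increasing order. Then dim K = 2 and the simplices of K are:

  0-simplices (7): [0], [1], [2], [3], [4], [5], [6]
  1-simplices (18): [0,1], [0,2], [0,3], [0,4], [0,6], [1,2], [1,3], [1,4], [1,5], [1,6], [2,3], [2,4], [2,5], [2,6], [3,4], [3,6], [4,5], [5,6]
  2-simplices (12): [0,1,2], [0,1,6], [0,2,4], [0,3,4], [0,3,6], [1,2,3], [1,3,4], [1,4,5], [1,5,6], [2,3,6], [2,4,5], [2,5,6]

giving chain groups C_0 ≅ Z^7, C_1 ≅ Z^18, C_2 ≅ Z^12.

∂_1: C_1 → C_0 is given by ∂[p,q] = [q] − [p].
This gives a 7×18 integer matrix of rank 6; reducing to Smith normal form yields diagonal entries (1,1,1,1,1,1).

The boundary map ∂_2: C_2 → C_1 maps a triangle to the signed sum of its edges. For instance
  ∂[1,4,5] = [4,5] − [1,5] + [1,4],
  ∂[0,1,6] = [1,6] − [0,6] + [0,1].
The 18×12 boundary matrix has rank 12 and Smith normal form diag(1,1,1,1,1,1,1,1,1,1,1,2).

From H_k ≅ ker(∂_k) / im(∂_{k+1}) we obtain:

  H_0: rank C_0 − rank ∂_1 = 7 − 6 = 1, and the invariant factors of ∂_1 are all 1, so H_0 ≅ Z.
  H_1: rank ker ∂_1 − rank ∂_2 = (18 − 6) − 12 = 0, and ∂_2 has invariant factor 2 > 1, so H_1 ≅ Z/2.
  H_2: rank ker ∂_2 − rank ∂_3 = (12 − 12) − 0 = 0, and there is no ∂_3, so H_2 ≅ 0.

As a check, the Euler characteristic is 7 − 18 + 12 = 1, which agrees with 1 − 0 + 0 = 1.

H_0 ≅ Z,  H_1 ≅ Z/2,  H_2 = 0.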